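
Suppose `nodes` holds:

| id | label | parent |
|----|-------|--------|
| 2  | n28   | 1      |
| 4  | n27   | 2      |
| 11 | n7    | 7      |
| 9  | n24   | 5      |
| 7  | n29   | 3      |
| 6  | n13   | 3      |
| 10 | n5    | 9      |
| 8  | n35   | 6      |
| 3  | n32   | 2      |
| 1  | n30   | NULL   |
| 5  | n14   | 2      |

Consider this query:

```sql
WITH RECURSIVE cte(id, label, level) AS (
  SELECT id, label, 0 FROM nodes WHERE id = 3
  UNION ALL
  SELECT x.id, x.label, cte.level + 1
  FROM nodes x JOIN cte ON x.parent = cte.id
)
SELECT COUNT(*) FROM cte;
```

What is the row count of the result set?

5

Base: id=3 (n32) at level 0.
Iteration 1: rows with parent in {3} -> n13 (id 6, level 1), n29 (id 7, level 1).
Iteration 2: rows with parent in {6,7} -> n35 (id 8, level 2), n7 (id 11, level 2).
Iteration 3: no rows with parent in {8,11}; recursion stops.
Total rows emitted: 5.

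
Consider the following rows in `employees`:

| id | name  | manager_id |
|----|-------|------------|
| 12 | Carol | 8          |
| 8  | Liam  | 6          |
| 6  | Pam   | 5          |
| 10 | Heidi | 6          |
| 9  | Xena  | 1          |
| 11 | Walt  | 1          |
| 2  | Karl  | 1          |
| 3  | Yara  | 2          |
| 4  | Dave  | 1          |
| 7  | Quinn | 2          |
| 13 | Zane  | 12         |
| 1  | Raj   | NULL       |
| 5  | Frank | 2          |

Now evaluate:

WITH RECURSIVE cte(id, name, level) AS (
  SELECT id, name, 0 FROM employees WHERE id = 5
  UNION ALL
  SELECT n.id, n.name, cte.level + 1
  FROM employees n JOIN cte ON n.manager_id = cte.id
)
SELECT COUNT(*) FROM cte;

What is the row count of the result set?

6

Base: id=5 (Frank) at level 0.
Iteration 1: rows with manager_id in {5} -> Pam (id 6, level 1).
Iteration 2: rows with manager_id in {6} -> Liam (id 8, level 2), Heidi (id 10, level 2).
Iteration 3: rows with manager_id in {8,10} -> Carol (id 12, level 3).
Iteration 4: rows with manager_id in {12} -> Zane (id 13, level 4).
Iteration 5: no rows with manager_id in {13}; recursion stops.
Total rows emitted: 6.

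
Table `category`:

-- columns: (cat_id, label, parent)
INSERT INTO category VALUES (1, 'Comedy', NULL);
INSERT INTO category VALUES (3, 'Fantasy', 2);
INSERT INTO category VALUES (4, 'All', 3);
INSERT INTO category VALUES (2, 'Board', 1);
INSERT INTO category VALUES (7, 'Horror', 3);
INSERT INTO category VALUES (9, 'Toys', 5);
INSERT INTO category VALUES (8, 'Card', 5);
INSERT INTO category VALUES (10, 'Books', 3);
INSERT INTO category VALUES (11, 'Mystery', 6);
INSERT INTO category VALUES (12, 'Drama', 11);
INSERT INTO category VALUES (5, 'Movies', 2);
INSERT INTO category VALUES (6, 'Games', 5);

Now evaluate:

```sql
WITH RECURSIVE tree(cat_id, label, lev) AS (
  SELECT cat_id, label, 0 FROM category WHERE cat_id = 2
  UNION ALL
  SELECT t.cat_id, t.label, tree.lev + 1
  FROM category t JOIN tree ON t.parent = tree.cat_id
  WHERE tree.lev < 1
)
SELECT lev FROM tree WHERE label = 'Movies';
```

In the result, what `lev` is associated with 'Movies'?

1

Base: cat_id=2 (Board) at lev 0.
Iteration 1: rows with parent in {2} -> Fantasy (id 3, lev 1), Movies (id 5, lev 1).
Iteration 2: lev < 1 fails for all current rows; recursion stops.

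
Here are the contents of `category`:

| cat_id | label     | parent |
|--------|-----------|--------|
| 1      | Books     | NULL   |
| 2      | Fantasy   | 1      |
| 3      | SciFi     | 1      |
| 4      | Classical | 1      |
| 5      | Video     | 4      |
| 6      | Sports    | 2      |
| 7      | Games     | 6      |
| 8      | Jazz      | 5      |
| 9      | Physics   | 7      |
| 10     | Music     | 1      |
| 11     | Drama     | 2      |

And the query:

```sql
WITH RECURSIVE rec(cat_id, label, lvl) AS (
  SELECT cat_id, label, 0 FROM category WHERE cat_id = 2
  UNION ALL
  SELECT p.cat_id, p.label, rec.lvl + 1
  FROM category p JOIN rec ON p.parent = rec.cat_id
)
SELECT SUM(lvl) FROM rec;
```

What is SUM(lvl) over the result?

7

Base: cat_id=2 (Fantasy) at lvl 0.
Iteration 1: rows with parent in {2} -> Sports (id 6, lvl 1), Drama (id 11, lvl 1).
Iteration 2: rows with parent in {6,11} -> Games (id 7, lvl 2).
Iteration 3: rows with parent in {7} -> Physics (id 9, lvl 3).
Iteration 4: no rows with parent in {9}; recursion stops.
SUM(lvl) = 0 + 1 + 1 + 2 + 3 = 7.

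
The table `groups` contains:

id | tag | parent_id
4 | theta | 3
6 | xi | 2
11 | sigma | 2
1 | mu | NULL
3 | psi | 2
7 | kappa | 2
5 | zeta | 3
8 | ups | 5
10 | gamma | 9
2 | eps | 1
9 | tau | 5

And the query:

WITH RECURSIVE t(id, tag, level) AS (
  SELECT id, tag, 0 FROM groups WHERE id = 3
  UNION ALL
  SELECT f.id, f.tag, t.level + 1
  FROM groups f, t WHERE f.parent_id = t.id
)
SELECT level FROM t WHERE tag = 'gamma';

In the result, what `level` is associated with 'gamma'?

Base: id=3 (psi) at level 0.
Iteration 1: rows with parent_id in {3} -> theta (id 4, level 1), zeta (id 5, level 1).
Iteration 2: rows with parent_id in {4,5} -> ups (id 8, level 2), tau (id 9, level 2).
Iteration 3: rows with parent_id in {8,9} -> gamma (id 10, level 3).
Iteration 4: no rows with parent_id in {10}; recursion stops.

3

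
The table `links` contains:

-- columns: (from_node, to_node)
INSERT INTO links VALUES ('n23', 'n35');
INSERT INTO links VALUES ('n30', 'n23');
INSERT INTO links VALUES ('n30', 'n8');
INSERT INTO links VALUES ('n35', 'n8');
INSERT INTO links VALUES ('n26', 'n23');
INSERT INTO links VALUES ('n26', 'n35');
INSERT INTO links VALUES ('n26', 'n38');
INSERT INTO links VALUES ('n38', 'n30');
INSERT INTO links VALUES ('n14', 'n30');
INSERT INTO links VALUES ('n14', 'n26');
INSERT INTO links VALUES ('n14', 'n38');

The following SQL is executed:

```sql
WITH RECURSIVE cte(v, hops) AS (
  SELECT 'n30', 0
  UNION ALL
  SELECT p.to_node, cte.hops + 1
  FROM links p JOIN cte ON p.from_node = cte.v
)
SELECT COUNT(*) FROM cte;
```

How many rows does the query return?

Base: (n30, hops=0).
Iteration 1: edges from {n30} -> (n23, hops=1), (n8, hops=1).
Iteration 2: edges from {n23,n8} -> (n35, hops=2).
Iteration 3: edges from {n35} -> (n8, hops=3).
Iteration 4: no outgoing edges from {n8}; recursion stops.
Total rows emitted: 5.

5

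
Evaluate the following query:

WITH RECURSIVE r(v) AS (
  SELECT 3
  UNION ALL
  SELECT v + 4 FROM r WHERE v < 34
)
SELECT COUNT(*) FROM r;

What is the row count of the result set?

9

Base: v=3.
Iteration 1: 3 < 34 holds -> v = 3 + 4 = 7.
Iteration 2: 7 < 34 holds -> v = 7 + 4 = 11.
Iteration 3: 11 < 34 holds -> v = 11 + 4 = 15.
Iteration 4: 15 < 34 holds -> v = 15 + 4 = 19.
Iteration 5: 19 < 34 holds -> v = 19 + 4 = 23.
Iteration 6: 23 < 34 holds -> v = 23 + 4 = 27.
Iteration 7: 27 < 34 holds -> v = 27 + 4 = 31.
Iteration 8: 31 < 34 holds -> v = 31 + 4 = 35.
Iteration 9: 35 < 34 fails; recursion stops.
Total rows emitted: 9.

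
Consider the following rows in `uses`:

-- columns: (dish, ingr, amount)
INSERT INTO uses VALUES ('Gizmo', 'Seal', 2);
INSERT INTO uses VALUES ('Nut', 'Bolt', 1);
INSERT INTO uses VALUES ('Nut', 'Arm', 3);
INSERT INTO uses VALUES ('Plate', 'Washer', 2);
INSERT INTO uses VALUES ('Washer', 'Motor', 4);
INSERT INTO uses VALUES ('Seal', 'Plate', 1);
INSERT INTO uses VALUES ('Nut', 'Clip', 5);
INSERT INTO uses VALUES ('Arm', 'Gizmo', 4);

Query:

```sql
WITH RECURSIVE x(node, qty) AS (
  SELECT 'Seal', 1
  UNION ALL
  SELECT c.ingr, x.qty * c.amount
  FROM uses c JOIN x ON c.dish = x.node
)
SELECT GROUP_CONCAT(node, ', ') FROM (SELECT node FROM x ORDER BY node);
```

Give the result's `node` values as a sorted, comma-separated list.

Motor, Plate, Seal, Washer

Base: (Seal, qty=1).
Iteration 1: components of {Seal} -> Plate = 1*1 = 1.
Iteration 2: components of {Plate} -> Washer = 1*2 = 2.
Iteration 3: components of {Washer} -> Motor = 2*4 = 8.
Iteration 4: no further components; recursion stops.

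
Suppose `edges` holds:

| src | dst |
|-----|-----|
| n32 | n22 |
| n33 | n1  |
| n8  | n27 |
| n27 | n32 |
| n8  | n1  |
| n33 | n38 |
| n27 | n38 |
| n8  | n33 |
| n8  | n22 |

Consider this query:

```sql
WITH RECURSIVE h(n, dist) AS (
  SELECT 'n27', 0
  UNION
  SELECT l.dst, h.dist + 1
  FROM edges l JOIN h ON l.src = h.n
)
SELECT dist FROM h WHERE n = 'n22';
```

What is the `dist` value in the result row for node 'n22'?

Base: (n27, dist=0).
Iteration 1: edges from {n27} -> (n32, dist=1), (n38, dist=1).
Iteration 2: edges from {n32,n38} -> (n22, dist=2).
Iteration 3: no outgoing edges from {n22}; recursion stops.

2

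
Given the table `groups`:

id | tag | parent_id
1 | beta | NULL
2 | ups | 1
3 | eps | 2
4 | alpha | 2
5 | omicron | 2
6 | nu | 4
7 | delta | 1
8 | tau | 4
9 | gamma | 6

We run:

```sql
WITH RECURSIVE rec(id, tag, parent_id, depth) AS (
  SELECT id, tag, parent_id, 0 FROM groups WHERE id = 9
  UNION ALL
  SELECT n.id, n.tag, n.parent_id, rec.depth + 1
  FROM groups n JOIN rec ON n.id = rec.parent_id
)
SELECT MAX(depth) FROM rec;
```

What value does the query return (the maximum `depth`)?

Base: id=9 (gamma), parent_id=6, depth 0.
Iteration 1: join on id=6 -> nu (id 6, parent_id=4, depth 1).
Iteration 2: join on id=4 -> alpha (id 4, parent_id=2, depth 2).
Iteration 3: join on id=2 -> ups (id 2, parent_id=1, depth 3).
Iteration 4: join on id=1 -> beta (id 1, parent_id=NULL, depth 4).
Iteration 5: parent_id is NULL; no match; recursion stops.
depth values: 0, 1, 2, 3, 4; the maximum is 4.

4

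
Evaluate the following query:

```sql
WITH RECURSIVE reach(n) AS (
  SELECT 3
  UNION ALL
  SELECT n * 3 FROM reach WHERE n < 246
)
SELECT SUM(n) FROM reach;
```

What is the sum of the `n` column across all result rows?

1092

Base: n=3.
Iteration 1: 3 < 246 holds -> n = 3 * 3 = 9.
Iteration 2: 9 < 246 holds -> n = 9 * 3 = 27.
Iteration 3: 27 < 246 holds -> n = 27 * 3 = 81.
Iteration 4: 81 < 246 holds -> n = 81 * 3 = 243.
Iteration 5: 243 < 246 holds -> n = 243 * 3 = 729.
Iteration 6: 729 < 246 fails; recursion stops.
SUM(n) = 3 + 9 + 27 + 81 + 243 + 729 = 1092.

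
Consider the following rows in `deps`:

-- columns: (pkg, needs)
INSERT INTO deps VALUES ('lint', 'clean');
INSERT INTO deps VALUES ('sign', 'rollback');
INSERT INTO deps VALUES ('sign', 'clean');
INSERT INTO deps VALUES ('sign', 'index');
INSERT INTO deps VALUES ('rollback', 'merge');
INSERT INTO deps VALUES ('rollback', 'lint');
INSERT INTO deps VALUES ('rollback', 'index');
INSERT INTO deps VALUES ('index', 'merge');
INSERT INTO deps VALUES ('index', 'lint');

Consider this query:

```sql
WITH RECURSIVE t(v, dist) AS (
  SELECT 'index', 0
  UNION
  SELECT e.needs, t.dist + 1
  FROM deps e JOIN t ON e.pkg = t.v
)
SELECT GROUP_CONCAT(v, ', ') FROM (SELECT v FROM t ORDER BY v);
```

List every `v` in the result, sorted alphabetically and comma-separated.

clean, index, lint, merge

Base: (index, dist=0).
Iteration 1: edges from {index} -> (lint, dist=1), (merge, dist=1).
Iteration 2: edges from {lint,merge} -> (clean, dist=2).
Iteration 3: no outgoing edges from {clean}; recursion stops.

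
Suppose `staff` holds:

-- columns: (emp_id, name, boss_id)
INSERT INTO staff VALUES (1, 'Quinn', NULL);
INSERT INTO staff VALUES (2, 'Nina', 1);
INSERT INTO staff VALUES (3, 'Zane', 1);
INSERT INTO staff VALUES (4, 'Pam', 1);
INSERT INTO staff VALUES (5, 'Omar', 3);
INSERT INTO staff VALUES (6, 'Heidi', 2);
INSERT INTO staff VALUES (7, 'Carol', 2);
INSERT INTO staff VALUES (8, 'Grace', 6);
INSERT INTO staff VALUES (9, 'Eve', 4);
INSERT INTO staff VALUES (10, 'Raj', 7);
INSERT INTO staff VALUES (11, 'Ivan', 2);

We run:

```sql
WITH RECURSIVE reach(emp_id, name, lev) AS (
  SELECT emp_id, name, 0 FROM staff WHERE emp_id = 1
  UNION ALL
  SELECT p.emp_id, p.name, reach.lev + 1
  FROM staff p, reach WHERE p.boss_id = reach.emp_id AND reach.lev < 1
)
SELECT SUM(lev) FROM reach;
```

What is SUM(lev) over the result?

Base: emp_id=1 (Quinn) at lev 0.
Iteration 1: rows with boss_id in {1} -> Nina (id 2, lev 1), Zane (id 3, lev 1), Pam (id 4, lev 1).
Iteration 2: lev < 1 fails for all current rows; recursion stops.
SUM(lev) = 0 + 1 + 1 + 1 = 3.

3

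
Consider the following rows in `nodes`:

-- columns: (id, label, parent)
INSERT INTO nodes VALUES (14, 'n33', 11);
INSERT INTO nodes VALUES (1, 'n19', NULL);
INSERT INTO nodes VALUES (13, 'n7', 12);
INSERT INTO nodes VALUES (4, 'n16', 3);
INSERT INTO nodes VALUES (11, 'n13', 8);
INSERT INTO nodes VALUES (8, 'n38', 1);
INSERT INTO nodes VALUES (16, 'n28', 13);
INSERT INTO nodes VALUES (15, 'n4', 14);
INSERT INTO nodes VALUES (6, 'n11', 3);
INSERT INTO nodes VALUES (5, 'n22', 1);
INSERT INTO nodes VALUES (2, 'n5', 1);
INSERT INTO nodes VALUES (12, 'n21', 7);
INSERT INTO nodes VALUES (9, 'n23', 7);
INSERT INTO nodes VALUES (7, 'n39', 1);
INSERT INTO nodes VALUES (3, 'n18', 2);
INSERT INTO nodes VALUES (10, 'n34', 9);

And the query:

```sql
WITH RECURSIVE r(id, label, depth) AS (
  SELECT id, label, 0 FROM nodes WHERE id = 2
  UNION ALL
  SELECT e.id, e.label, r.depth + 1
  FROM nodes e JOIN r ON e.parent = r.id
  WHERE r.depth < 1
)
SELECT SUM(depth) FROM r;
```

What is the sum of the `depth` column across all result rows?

Base: id=2 (n5) at depth 0.
Iteration 1: rows with parent in {2} -> n18 (id 3, depth 1).
Iteration 2: depth < 1 fails for all current rows; recursion stops.
SUM(depth) = 0 + 1 = 1.

1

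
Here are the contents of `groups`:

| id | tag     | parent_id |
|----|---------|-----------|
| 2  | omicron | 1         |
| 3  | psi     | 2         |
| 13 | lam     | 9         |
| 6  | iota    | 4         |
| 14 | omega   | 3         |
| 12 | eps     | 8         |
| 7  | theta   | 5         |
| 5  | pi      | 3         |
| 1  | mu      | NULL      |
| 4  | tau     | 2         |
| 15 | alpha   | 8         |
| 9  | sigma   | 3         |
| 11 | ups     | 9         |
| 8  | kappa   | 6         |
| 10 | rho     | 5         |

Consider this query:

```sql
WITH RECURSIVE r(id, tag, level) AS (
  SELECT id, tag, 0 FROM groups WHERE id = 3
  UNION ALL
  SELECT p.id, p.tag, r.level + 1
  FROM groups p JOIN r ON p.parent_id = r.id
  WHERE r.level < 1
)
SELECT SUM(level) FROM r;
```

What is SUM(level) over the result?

Base: id=3 (psi) at level 0.
Iteration 1: rows with parent_id in {3} -> pi (id 5, level 1), sigma (id 9, level 1), omega (id 14, level 1).
Iteration 2: level < 1 fails for all current rows; recursion stops.
SUM(level) = 0 + 1 + 1 + 1 = 3.

3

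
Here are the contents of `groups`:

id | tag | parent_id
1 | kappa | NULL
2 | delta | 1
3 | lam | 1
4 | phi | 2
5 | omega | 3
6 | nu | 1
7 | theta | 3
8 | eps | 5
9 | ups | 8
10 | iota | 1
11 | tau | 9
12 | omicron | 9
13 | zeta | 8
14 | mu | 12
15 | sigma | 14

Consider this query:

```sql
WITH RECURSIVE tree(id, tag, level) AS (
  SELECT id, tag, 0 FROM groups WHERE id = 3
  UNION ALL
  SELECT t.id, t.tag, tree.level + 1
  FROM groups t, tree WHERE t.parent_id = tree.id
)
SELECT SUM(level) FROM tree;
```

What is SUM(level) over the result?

Base: id=3 (lam) at level 0.
Iteration 1: rows with parent_id in {3} -> omega (id 5, level 1), theta (id 7, level 1).
Iteration 2: rows with parent_id in {5,7} -> eps (id 8, level 2).
Iteration 3: rows with parent_id in {8} -> ups (id 9, level 3), zeta (id 13, level 3).
Iteration 4: rows with parent_id in {9,13} -> tau (id 11, level 4), omicron (id 12, level 4).
Iteration 5: rows with parent_id in {11,12} -> mu (id 14, level 5).
Iteration 6: rows with parent_id in {14} -> sigma (id 15, level 6).
Iteration 7: no rows with parent_id in {15}; recursion stops.
SUM(level) = 0 + 1 + 1 + 2 + 3 + 3 + 4 + 4 + 5 + 6 = 29.

29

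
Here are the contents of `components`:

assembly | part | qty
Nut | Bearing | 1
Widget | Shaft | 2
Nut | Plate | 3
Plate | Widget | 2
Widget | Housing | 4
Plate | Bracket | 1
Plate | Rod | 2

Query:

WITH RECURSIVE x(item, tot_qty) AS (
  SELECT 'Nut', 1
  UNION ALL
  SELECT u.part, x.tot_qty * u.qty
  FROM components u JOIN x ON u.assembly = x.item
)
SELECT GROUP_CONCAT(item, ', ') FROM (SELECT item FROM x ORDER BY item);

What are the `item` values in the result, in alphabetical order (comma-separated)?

Bearing, Bracket, Housing, Nut, Plate, Rod, Shaft, Widget

Base: (Nut, tot_qty=1).
Iteration 1: components of {Nut} -> Bearing = 1*1 = 1, Plate = 1*3 = 3.
Iteration 2: components of {Bearing,Plate} -> Bracket = 3*1 = 3, Rod = 3*2 = 6, Widget = 3*2 = 6.
Iteration 3: components of {Bracket,Rod,Widget} -> Housing = 6*4 = 24, Shaft = 6*2 = 12.
Iteration 4: no further components; recursion stops.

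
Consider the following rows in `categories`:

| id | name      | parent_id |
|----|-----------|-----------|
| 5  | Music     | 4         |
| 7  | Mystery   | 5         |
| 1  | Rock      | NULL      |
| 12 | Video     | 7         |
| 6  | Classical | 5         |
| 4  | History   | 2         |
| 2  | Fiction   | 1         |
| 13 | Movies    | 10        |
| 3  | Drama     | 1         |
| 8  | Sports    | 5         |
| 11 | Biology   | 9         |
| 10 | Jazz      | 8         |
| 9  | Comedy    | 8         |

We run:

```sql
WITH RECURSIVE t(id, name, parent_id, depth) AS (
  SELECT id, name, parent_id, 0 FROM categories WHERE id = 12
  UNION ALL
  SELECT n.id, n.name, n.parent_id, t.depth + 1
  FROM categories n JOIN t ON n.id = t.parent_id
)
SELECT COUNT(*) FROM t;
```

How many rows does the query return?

6

Base: id=12 (Video), parent_id=7, depth 0.
Iteration 1: join on id=7 -> Mystery (id 7, parent_id=5, depth 1).
Iteration 2: join on id=5 -> Music (id 5, parent_id=4, depth 2).
Iteration 3: join on id=4 -> History (id 4, parent_id=2, depth 3).
Iteration 4: join on id=2 -> Fiction (id 2, parent_id=1, depth 4).
Iteration 5: join on id=1 -> Rock (id 1, parent_id=NULL, depth 5).
Iteration 6: parent_id is NULL; no match; recursion stops.
Total rows emitted: 6.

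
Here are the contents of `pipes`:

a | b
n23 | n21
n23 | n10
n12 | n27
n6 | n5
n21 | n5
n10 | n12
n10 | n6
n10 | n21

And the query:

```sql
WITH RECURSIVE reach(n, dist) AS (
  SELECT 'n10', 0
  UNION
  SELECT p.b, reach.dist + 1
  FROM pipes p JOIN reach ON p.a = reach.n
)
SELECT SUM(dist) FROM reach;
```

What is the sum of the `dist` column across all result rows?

7

Base: (n10, dist=0).
Iteration 1: edges from {n10} -> (n12, dist=1), (n21, dist=1), (n6, dist=1).
Iteration 2: edges from {n12,n21,n6} -> (n27, dist=2), (n5, dist=2). [UNION drops 1 duplicate row(s)]
Iteration 3: no outgoing edges from {n27,n5}; recursion stops.
SUM(dist) = 0 + 1 + 1 + 1 + 2 + 2 = 7.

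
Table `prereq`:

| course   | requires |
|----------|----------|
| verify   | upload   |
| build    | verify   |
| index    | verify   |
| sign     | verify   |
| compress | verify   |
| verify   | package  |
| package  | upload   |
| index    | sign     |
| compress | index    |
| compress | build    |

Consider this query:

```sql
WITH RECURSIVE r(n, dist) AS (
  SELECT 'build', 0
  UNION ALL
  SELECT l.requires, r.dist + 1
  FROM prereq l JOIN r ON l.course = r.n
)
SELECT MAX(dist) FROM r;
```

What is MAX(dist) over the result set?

3

Base: (build, dist=0).
Iteration 1: edges from {build} -> (verify, dist=1).
Iteration 2: edges from {verify} -> (package, dist=2), (upload, dist=2).
Iteration 3: edges from {package,upload} -> (upload, dist=3).
Iteration 4: no outgoing edges from {upload}; recursion stops.
dist values: 0, 1, 2, 2, 3; the maximum is 3.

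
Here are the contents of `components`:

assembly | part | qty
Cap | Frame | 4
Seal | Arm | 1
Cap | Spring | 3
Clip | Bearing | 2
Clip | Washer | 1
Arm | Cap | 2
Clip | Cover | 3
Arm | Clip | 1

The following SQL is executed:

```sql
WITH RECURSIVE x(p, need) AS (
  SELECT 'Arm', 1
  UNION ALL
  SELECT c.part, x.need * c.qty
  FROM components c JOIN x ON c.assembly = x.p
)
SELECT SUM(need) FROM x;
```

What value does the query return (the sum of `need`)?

Base: (Arm, need=1).
Iteration 1: components of {Arm} -> Cap = 1*2 = 2, Clip = 1*1 = 1.
Iteration 2: components of {Cap,Clip} -> Bearing = 1*2 = 2, Cover = 1*3 = 3, Frame = 2*4 = 8, Spring = 2*3 = 6, Washer = 1*1 = 1.
Iteration 3: no further components; recursion stops.
SUM(need) = 1 + 2 + 1 + 6 + 8 + 1 + 3 + 2 = 24.

24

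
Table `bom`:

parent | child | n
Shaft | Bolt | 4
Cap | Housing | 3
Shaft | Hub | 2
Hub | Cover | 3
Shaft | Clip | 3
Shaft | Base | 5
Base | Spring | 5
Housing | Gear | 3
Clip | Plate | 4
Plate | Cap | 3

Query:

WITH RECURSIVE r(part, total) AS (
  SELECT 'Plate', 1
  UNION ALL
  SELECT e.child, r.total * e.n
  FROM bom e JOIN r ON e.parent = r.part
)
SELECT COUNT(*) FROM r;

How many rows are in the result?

Base: (Plate, total=1).
Iteration 1: components of {Plate} -> Cap = 1*3 = 3.
Iteration 2: components of {Cap} -> Housing = 3*3 = 9.
Iteration 3: components of {Housing} -> Gear = 9*3 = 27.
Iteration 4: no further components; recursion stops.
Total rows emitted: 4.

4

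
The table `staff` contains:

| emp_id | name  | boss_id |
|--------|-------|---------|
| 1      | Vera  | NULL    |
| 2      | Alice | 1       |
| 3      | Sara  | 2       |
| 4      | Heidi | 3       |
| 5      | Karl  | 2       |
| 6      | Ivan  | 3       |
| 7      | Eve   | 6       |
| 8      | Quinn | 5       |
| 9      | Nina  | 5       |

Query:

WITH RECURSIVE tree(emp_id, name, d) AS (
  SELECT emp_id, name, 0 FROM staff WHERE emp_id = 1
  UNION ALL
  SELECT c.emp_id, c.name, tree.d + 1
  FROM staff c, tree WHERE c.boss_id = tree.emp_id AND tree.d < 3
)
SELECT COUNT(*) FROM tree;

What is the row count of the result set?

8

Base: emp_id=1 (Vera) at d 0.
Iteration 1: rows with boss_id in {1} -> Alice (id 2, d 1).
Iteration 2: rows with boss_id in {2} -> Sara (id 3, d 2), Karl (id 5, d 2).
Iteration 3: rows with boss_id in {3,5} -> Heidi (id 4, d 3), Ivan (id 6, d 3), Quinn (id 8, d 3), Nina (id 9, d 3).
Iteration 4: d < 3 fails for all current rows; recursion stops.
Total rows emitted: 8.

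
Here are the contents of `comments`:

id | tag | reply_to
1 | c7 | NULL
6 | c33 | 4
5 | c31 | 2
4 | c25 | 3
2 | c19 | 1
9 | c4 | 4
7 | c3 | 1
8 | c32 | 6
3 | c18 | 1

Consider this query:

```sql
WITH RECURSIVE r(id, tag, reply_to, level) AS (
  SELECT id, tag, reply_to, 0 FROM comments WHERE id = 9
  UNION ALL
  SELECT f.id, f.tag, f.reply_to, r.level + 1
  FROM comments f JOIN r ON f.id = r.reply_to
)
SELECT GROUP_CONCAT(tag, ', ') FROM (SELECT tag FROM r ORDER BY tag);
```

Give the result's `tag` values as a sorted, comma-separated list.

c18, c25, c4, c7

Base: id=9 (c4), reply_to=4, level 0.
Iteration 1: join on id=4 -> c25 (id 4, reply_to=3, level 1).
Iteration 2: join on id=3 -> c18 (id 3, reply_to=1, level 2).
Iteration 3: join on id=1 -> c7 (id 1, reply_to=NULL, level 3).
Iteration 4: reply_to is NULL; no match; recursion stops.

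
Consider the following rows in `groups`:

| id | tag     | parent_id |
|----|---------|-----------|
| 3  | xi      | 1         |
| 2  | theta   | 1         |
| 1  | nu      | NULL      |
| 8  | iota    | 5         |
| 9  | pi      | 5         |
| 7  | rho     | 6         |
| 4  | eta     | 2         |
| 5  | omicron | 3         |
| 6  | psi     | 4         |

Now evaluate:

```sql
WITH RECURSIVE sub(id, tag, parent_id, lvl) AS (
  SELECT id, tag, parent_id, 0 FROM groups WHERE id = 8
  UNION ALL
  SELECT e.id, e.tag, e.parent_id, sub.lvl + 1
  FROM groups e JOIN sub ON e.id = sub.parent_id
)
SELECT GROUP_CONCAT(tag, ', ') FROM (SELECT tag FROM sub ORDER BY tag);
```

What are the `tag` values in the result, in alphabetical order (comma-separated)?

Base: id=8 (iota), parent_id=5, lvl 0.
Iteration 1: join on id=5 -> omicron (id 5, parent_id=3, lvl 1).
Iteration 2: join on id=3 -> xi (id 3, parent_id=1, lvl 2).
Iteration 3: join on id=1 -> nu (id 1, parent_id=NULL, lvl 3).
Iteration 4: parent_id is NULL; no match; recursion stops.

iota, nu, omicron, xi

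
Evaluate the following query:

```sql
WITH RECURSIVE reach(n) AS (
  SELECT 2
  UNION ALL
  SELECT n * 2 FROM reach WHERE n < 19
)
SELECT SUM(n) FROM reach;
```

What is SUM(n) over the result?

Base: n=2.
Iteration 1: 2 < 19 holds -> n = 2 * 2 = 4.
Iteration 2: 4 < 19 holds -> n = 4 * 2 = 8.
Iteration 3: 8 < 19 holds -> n = 8 * 2 = 16.
Iteration 4: 16 < 19 holds -> n = 16 * 2 = 32.
Iteration 5: 32 < 19 fails; recursion stops.
SUM(n) = 2 + 4 + 8 + 16 + 32 = 62.

62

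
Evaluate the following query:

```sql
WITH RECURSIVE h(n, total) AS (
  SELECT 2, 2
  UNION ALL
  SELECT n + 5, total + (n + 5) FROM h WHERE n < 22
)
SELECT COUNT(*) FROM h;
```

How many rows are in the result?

5

Base: n=2, total=2.
Iteration 1: 2 < 22 holds -> n = 2 + 5 = 7, total = 2 + 7 = 9.
Iteration 2: 7 < 22 holds -> n = 7 + 5 = 12, total = 9 + 12 = 21.
Iteration 3: 12 < 22 holds -> n = 12 + 5 = 17, total = 21 + 17 = 38.
Iteration 4: 17 < 22 holds -> n = 17 + 5 = 22, total = 38 + 22 = 60.
Iteration 5: 22 < 22 fails; recursion stops.
Total rows emitted: 5.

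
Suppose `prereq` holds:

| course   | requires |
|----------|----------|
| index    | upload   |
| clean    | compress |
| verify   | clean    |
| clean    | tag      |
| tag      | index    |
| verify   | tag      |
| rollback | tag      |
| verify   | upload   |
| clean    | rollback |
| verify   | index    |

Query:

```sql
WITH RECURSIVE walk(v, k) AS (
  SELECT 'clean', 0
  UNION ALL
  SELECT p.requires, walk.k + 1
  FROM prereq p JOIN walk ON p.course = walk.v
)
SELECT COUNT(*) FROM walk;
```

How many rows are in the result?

9

Base: (clean, k=0).
Iteration 1: edges from {clean} -> (compress, k=1), (rollback, k=1), (tag, k=1).
Iteration 2: edges from {compress,rollback,tag} -> (index, k=2), (tag, k=2).
Iteration 3: edges from {index,tag} -> (index, k=3), (upload, k=3).
Iteration 4: edges from {index,upload} -> (upload, k=4).
Iteration 5: no outgoing edges from {upload}; recursion stops.
Total rows emitted: 9.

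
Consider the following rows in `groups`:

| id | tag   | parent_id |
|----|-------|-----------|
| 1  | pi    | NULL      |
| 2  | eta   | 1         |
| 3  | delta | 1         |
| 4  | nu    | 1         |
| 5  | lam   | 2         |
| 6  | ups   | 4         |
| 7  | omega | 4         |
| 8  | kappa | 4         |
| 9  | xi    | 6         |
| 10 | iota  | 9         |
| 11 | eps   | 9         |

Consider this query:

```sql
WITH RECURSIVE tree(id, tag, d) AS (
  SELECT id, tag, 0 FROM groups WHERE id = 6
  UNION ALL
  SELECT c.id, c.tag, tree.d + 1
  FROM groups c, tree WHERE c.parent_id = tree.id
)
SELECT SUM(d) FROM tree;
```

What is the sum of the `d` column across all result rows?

Base: id=6 (ups) at d 0.
Iteration 1: rows with parent_id in {6} -> xi (id 9, d 1).
Iteration 2: rows with parent_id in {9} -> iota (id 10, d 2), eps (id 11, d 2).
Iteration 3: no rows with parent_id in {10,11}; recursion stops.
SUM(d) = 0 + 1 + 2 + 2 = 5.

5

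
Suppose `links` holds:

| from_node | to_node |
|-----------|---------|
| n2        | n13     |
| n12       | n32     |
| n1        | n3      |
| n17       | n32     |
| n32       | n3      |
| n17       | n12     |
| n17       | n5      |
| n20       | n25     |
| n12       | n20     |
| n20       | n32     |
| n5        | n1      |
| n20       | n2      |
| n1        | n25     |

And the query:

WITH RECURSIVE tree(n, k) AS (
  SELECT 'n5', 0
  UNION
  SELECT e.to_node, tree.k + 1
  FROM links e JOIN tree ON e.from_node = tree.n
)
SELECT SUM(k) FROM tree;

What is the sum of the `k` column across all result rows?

Base: (n5, k=0).
Iteration 1: edges from {n5} -> (n1, k=1).
Iteration 2: edges from {n1} -> (n25, k=2), (n3, k=2).
Iteration 3: no outgoing edges from {n25,n3}; recursion stops.
SUM(k) = 0 + 1 + 2 + 2 = 5.

5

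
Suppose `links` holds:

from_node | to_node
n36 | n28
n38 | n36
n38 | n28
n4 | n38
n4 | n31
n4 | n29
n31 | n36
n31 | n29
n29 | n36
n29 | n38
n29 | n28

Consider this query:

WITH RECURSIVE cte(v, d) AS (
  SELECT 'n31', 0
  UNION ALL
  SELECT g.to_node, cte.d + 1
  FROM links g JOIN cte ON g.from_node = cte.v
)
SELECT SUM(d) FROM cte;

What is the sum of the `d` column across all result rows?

23

Base: (n31, d=0).
Iteration 1: edges from {n31} -> (n29, d=1), (n36, d=1).
Iteration 2: edges from {n29,n36} -> (n28, d=2) x2, (n36, d=2), (n38, d=2). [UNION ALL keeps all 4 new rows, including repeats]
Iteration 3: edges from {n28,n36,n38} -> (n28, d=3) x2, (n36, d=3). [UNION ALL keeps all 3 new rows, including repeats]
Iteration 4: edges from {n28,n36} -> (n28, d=4).
Iteration 5: no outgoing edges from {n28}; recursion stops.
SUM(d) = 0 + 1 + 1 + 2 + 2 + 2 + 2 + 3 + 3 + 3 + 4 = 23.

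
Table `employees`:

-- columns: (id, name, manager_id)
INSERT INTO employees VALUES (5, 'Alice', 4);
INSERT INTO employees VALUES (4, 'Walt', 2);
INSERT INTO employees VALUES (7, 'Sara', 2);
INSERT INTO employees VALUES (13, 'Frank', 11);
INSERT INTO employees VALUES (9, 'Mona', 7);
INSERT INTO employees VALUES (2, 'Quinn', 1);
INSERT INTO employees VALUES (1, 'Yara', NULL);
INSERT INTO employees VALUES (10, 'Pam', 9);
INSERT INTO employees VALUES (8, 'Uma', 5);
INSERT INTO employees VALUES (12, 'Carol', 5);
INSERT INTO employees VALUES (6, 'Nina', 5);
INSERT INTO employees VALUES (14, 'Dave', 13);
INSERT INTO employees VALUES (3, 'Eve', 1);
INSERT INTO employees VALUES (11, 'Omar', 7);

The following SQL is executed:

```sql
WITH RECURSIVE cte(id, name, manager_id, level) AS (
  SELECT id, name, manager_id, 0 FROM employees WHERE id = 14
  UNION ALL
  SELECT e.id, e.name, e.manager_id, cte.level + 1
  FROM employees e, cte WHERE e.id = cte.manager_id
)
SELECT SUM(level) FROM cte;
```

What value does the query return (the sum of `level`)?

15

Base: id=14 (Dave), manager_id=13, level 0.
Iteration 1: join on id=13 -> Frank (id 13, manager_id=11, level 1).
Iteration 2: join on id=11 -> Omar (id 11, manager_id=7, level 2).
Iteration 3: join on id=7 -> Sara (id 7, manager_id=2, level 3).
Iteration 4: join on id=2 -> Quinn (id 2, manager_id=1, level 4).
Iteration 5: join on id=1 -> Yara (id 1, manager_id=NULL, level 5).
Iteration 6: manager_id is NULL; no match; recursion stops.
SUM(level) = 0 + 1 + 2 + 3 + 4 + 5 = 15.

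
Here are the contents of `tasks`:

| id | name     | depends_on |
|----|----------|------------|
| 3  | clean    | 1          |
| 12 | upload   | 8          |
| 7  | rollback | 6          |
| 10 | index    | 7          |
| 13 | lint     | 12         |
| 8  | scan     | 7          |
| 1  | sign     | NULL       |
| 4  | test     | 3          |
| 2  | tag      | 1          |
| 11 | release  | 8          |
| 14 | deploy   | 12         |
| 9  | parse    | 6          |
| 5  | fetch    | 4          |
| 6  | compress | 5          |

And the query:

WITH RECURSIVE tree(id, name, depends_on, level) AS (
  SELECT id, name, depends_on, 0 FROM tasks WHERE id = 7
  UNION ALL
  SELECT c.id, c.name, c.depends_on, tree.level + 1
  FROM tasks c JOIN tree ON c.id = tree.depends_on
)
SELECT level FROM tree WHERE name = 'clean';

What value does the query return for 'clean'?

4

Base: id=7 (rollback), depends_on=6, level 0.
Iteration 1: join on id=6 -> compress (id 6, depends_on=5, level 1).
Iteration 2: join on id=5 -> fetch (id 5, depends_on=4, level 2).
Iteration 3: join on id=4 -> test (id 4, depends_on=3, level 3).
Iteration 4: join on id=3 -> clean (id 3, depends_on=1, level 4).
Iteration 5: join on id=1 -> sign (id 1, depends_on=NULL, level 5).
Iteration 6: depends_on is NULL; no match; recursion stops.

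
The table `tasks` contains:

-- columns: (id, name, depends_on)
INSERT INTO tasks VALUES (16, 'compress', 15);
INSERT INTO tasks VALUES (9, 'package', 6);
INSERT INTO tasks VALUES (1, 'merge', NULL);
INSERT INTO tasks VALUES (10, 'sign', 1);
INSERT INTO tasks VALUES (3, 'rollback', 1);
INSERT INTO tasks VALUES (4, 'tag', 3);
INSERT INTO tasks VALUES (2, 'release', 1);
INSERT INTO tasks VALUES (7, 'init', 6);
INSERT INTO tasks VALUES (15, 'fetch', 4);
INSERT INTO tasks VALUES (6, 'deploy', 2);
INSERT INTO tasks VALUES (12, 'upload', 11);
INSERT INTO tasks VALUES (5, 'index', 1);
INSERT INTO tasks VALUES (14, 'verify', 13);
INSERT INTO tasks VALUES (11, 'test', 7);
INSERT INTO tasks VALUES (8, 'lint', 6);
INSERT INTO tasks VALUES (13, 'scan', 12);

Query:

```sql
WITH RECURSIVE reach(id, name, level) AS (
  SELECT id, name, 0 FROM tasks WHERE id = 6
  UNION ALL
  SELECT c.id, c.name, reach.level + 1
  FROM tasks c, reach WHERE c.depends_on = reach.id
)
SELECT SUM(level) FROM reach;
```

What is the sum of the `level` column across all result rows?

Base: id=6 (deploy) at level 0.
Iteration 1: rows with depends_on in {6} -> init (id 7, level 1), lint (id 8, level 1), package (id 9, level 1).
Iteration 2: rows with depends_on in {7,8,9} -> test (id 11, level 2).
Iteration 3: rows with depends_on in {11} -> upload (id 12, level 3).
Iteration 4: rows with depends_on in {12} -> scan (id 13, level 4).
Iteration 5: rows with depends_on in {13} -> verify (id 14, level 5).
Iteration 6: no rows with depends_on in {14}; recursion stops.
SUM(level) = 0 + 1 + 1 + 1 + 2 + 3 + 4 + 5 = 17.

17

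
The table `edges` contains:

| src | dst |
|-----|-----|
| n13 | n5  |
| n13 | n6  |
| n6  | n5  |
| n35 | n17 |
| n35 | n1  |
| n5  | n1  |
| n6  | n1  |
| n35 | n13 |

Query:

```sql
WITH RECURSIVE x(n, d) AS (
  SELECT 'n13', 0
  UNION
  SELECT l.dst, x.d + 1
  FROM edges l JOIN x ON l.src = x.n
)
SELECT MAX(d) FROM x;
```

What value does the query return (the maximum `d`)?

3

Base: (n13, d=0).
Iteration 1: edges from {n13} -> (n5, d=1), (n6, d=1).
Iteration 2: edges from {n5,n6} -> (n1, d=2), (n5, d=2). [UNION drops 1 duplicate row(s)]
Iteration 3: edges from {n1,n5} -> (n1, d=3).
Iteration 4: no outgoing edges from {n1}; recursion stops.
d values: 0, 1, 1, 2, 2, 3; the maximum is 3.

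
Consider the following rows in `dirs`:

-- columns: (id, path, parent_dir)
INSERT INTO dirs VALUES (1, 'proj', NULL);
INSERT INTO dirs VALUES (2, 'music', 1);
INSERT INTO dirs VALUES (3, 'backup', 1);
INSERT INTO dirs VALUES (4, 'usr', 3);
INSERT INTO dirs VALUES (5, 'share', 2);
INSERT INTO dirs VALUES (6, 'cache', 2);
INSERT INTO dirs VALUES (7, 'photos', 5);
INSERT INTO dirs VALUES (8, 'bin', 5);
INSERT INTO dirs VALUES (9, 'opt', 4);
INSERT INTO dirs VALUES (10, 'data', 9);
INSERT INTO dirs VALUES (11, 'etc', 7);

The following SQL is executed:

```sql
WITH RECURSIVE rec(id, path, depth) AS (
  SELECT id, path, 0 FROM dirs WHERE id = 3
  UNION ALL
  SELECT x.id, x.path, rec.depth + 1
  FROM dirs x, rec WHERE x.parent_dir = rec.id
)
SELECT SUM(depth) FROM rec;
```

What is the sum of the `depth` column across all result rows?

6

Base: id=3 (backup) at depth 0.
Iteration 1: rows with parent_dir in {3} -> usr (id 4, depth 1).
Iteration 2: rows with parent_dir in {4} -> opt (id 9, depth 2).
Iteration 3: rows with parent_dir in {9} -> data (id 10, depth 3).
Iteration 4: no rows with parent_dir in {10}; recursion stops.
SUM(depth) = 0 + 1 + 2 + 3 = 6.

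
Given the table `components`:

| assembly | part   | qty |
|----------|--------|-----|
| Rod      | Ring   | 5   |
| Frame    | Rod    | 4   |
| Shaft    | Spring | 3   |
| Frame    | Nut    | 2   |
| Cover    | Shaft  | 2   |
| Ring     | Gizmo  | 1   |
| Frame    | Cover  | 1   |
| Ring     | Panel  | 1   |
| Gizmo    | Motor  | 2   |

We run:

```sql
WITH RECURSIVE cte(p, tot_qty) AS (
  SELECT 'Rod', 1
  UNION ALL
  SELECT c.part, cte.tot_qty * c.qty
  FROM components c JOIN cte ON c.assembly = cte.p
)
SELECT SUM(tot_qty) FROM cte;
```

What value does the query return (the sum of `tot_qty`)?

26

Base: (Rod, tot_qty=1).
Iteration 1: components of {Rod} -> Ring = 1*5 = 5.
Iteration 2: components of {Ring} -> Gizmo = 5*1 = 5, Panel = 5*1 = 5.
Iteration 3: components of {Gizmo,Panel} -> Motor = 5*2 = 10.
Iteration 4: no further components; recursion stops.
SUM(tot_qty) = 1 + 5 + 5 + 5 + 10 = 26.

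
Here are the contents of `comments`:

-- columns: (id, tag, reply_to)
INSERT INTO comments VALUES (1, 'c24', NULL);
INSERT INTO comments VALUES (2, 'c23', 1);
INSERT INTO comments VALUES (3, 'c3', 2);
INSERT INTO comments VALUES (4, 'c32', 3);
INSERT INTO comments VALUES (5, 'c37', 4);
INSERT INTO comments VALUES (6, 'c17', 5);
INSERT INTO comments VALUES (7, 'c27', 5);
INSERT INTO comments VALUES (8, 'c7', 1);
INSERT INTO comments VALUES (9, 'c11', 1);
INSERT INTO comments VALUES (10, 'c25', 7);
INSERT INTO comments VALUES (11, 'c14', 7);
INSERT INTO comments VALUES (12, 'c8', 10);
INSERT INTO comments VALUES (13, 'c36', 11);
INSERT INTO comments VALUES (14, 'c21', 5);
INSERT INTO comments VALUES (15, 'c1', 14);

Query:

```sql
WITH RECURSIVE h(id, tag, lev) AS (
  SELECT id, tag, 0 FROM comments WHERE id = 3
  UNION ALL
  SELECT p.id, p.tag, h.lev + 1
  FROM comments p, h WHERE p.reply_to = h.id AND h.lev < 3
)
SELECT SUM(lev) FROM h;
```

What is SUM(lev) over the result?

Base: id=3 (c3) at lev 0.
Iteration 1: rows with reply_to in {3} -> c32 (id 4, lev 1).
Iteration 2: rows with reply_to in {4} -> c37 (id 5, lev 2).
Iteration 3: rows with reply_to in {5} -> c17 (id 6, lev 3), c27 (id 7, lev 3), c21 (id 14, lev 3).
Iteration 4: lev < 3 fails for all current rows; recursion stops.
SUM(lev) = 0 + 1 + 2 + 3 + 3 + 3 = 12.

12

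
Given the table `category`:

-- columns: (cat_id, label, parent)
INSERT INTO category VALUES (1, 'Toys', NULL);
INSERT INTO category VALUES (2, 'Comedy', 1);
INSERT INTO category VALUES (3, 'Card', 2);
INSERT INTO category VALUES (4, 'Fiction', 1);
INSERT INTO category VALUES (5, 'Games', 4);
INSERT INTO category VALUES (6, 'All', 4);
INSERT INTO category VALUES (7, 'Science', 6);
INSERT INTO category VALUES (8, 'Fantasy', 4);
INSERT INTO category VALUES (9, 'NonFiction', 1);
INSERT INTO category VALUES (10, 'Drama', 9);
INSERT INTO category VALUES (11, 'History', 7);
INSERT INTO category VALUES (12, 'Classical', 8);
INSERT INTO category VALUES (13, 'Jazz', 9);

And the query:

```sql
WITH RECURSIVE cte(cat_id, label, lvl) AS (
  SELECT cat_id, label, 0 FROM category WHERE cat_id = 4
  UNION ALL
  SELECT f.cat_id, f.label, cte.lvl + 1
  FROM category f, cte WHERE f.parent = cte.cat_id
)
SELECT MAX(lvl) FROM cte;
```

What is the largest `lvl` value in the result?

Base: cat_id=4 (Fiction) at lvl 0.
Iteration 1: rows with parent in {4} -> Games (id 5, lvl 1), All (id 6, lvl 1), Fantasy (id 8, lvl 1).
Iteration 2: rows with parent in {5,6,8} -> Science (id 7, lvl 2), Classical (id 12, lvl 2).
Iteration 3: rows with parent in {7,12} -> History (id 11, lvl 3).
Iteration 4: no rows with parent in {11}; recursion stops.
lvl values: 0, 1, 1, 1, 2, 2, 3; the maximum is 3.

3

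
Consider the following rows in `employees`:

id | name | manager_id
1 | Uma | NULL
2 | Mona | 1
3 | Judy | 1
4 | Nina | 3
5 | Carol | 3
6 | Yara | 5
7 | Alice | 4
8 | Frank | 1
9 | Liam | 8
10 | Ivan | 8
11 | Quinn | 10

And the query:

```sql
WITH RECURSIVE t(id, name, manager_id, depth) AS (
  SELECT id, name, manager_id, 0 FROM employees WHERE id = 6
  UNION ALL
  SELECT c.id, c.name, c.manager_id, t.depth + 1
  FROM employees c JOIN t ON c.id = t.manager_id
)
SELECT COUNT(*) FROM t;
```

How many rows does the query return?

Base: id=6 (Yara), manager_id=5, depth 0.
Iteration 1: join on id=5 -> Carol (id 5, manager_id=3, depth 1).
Iteration 2: join on id=3 -> Judy (id 3, manager_id=1, depth 2).
Iteration 3: join on id=1 -> Uma (id 1, manager_id=NULL, depth 3).
Iteration 4: manager_id is NULL; no match; recursion stops.
Total rows emitted: 4.

4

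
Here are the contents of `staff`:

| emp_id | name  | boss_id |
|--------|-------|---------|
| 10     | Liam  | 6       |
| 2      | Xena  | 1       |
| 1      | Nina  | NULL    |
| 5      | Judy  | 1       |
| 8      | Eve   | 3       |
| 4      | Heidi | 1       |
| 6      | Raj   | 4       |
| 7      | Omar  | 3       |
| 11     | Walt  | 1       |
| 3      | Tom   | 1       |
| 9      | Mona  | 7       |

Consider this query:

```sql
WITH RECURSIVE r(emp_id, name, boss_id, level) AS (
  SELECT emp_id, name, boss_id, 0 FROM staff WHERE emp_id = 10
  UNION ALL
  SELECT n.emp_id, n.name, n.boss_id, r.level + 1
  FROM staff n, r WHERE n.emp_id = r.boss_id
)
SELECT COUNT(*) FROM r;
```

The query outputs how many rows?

Base: emp_id=10 (Liam), boss_id=6, level 0.
Iteration 1: join on emp_id=6 -> Raj (id 6, boss_id=4, level 1).
Iteration 2: join on emp_id=4 -> Heidi (id 4, boss_id=1, level 2).
Iteration 3: join on emp_id=1 -> Nina (id 1, boss_id=NULL, level 3).
Iteration 4: boss_id is NULL; no match; recursion stops.
Total rows emitted: 4.

4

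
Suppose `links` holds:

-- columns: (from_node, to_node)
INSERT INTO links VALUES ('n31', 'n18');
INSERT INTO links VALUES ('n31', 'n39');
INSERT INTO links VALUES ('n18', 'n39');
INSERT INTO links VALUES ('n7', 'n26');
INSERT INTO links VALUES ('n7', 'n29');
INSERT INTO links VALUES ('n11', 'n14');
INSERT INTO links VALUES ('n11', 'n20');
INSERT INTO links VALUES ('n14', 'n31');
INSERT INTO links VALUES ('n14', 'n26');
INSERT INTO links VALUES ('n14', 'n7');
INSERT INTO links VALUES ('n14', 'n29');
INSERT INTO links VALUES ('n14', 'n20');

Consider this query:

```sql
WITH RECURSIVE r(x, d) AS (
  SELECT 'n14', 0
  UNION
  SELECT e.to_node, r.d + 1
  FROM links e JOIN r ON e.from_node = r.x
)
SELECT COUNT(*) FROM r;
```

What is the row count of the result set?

11

Base: (n14, d=0).
Iteration 1: edges from {n14} -> (n20, d=1), (n26, d=1), (n29, d=1), (n31, d=1), (n7, d=1).
Iteration 2: edges from {n20,n26,n29,n31,n7} -> (n18, d=2), (n26, d=2), (n29, d=2), (n39, d=2).
Iteration 3: edges from {n18,n26,n29,n39} -> (n39, d=3).
Iteration 4: no outgoing edges from {n39}; recursion stops.
Total rows emitted: 11.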